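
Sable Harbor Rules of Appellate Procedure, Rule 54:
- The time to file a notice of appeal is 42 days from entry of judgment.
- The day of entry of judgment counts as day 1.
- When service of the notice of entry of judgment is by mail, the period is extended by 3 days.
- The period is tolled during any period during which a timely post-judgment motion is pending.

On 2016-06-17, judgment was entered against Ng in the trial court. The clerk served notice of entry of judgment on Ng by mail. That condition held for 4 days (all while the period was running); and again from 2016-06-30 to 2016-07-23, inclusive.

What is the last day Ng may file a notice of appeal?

August 28, 2016

Counting 2016-06-17 as day 1, day 42 is July 28, 2016.
Service was by mail, adding 3 days: July 28, 2016 + 3 days = July 31, 2016.
Tolling adds 4 days: July 31, 2016 + 4 days = August 4, 2016.
From June 30, 2016 through July 23, 2016 inclusive is 24 days; tolling adds 24 days: August 4, 2016 + 24 days = August 28, 2016.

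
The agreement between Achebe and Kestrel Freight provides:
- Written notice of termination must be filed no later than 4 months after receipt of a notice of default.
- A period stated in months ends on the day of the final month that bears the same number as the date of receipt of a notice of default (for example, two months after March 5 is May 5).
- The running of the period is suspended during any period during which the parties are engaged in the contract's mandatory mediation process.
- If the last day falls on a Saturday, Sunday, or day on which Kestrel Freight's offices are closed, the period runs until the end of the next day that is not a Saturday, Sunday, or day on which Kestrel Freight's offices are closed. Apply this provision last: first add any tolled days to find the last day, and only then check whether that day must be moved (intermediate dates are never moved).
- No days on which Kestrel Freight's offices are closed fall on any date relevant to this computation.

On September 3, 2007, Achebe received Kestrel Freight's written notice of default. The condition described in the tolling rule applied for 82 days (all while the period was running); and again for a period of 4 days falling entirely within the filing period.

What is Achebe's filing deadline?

4 months after September 3, 2007 is January 3, 2008.
Tolling adds 82 days: January 3, 2008 + 82 days = March 25, 2008.
Tolling adds 4 days: March 25, 2008 + 4 days = March 29, 2008.
March 29, 2008 is Saturday; March 30, 2008 is Sunday. The next qualifying day is March 31, 2008.

March 31, 2008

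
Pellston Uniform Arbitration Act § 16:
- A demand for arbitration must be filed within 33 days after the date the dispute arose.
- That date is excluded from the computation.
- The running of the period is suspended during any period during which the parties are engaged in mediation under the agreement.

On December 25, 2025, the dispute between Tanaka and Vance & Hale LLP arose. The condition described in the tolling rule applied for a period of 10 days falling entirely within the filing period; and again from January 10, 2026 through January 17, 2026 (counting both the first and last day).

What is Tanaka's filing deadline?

33 days after December 25, 2025 is January 27, 2026.
Tolling adds 10 days: January 27, 2026 + 10 days = February 6, 2026.
From January 10, 2026 through January 17, 2026 inclusive is 8 days; tolling adds 8 days: February 6, 2026 + 8 days = February 14, 2026.

February 14, 2026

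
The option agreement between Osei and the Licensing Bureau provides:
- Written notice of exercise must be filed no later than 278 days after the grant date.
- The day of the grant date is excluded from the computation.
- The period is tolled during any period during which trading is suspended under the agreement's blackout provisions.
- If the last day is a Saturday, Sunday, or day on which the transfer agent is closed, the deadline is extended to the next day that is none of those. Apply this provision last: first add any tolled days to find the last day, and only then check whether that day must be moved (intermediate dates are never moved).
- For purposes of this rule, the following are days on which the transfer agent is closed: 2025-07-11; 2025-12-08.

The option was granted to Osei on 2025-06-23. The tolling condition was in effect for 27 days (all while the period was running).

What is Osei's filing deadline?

April 24, 2026

278 days after 2025-06-23 is March 28, 2026.
Tolling adds 27 days: March 28, 2026 + 27 days = April 24, 2026.
April 24, 2026 is a Friday and not a day on which the transfer agent is closed, so no extension applies.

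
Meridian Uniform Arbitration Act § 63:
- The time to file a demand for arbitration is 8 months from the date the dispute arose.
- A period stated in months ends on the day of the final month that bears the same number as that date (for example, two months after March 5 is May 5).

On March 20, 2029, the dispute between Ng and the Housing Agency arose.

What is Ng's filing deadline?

November 20, 2029

8 months after March 20, 2029 is November 20, 2029.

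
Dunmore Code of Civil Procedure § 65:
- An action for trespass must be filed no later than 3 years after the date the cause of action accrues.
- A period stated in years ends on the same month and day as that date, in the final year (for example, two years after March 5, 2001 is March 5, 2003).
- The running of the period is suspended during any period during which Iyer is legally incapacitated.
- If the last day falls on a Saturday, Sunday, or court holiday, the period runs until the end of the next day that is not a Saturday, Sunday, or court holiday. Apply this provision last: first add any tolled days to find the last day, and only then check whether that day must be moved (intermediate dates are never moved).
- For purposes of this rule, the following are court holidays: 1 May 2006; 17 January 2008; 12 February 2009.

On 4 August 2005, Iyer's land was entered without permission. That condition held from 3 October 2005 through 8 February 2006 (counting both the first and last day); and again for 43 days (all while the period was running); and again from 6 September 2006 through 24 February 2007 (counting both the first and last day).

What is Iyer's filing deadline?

July 14, 2009

3 years after 4 August 2005 is August 4, 2008.
From October 3, 2005 through February 8, 2006 inclusive is 129 days; tolling adds 129 days: August 4, 2008 + 129 days = December 11, 2008.
Tolling adds 43 days: December 11, 2008 + 43 days = January 23, 2009.
From September 6, 2006 through February 24, 2007 inclusive is 172 days; tolling adds 172 days: January 23, 2009 + 172 days = July 14, 2009.
July 14, 2009 is a Tuesday and not a court holiday, so no extension applies.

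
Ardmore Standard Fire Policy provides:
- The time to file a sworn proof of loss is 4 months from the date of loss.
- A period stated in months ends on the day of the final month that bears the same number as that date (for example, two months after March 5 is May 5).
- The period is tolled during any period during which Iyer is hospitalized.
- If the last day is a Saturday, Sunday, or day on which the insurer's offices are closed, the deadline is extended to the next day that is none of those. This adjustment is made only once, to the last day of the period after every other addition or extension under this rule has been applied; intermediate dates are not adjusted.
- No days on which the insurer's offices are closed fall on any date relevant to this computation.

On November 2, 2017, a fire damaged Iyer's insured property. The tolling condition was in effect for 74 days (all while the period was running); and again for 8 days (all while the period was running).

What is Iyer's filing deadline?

4 months after November 2, 2017 is March 2, 2018.
Tolling adds 74 days: March 2, 2018 + 74 days = May 15, 2018.
Tolling adds 8 days: May 15, 2018 + 8 days = May 23, 2018.
May 23, 2018 is a Wednesday and not a day on which the insurer's offices are closed, so no extension applies.

May 23, 2018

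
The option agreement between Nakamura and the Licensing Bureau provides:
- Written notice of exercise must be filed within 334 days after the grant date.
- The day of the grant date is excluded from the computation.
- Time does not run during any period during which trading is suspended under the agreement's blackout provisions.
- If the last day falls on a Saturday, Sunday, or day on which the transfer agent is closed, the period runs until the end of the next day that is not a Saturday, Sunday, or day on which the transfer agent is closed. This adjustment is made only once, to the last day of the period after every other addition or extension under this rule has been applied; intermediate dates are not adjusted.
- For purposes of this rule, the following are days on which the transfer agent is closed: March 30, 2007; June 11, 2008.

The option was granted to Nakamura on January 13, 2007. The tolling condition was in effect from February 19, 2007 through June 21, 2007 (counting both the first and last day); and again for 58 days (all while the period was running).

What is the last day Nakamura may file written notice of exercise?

June 12, 2008

334 days after January 13, 2007 is December 13, 2007.
From February 19, 2007 through June 21, 2007 inclusive is 123 days; tolling adds 123 days: December 13, 2007 + 123 days = April 14, 2008.
Tolling adds 58 days: April 14, 2008 + 58 days = June 11, 2008.
June 11, 2008 is a listed holiday. The next qualifying day is June 12, 2008.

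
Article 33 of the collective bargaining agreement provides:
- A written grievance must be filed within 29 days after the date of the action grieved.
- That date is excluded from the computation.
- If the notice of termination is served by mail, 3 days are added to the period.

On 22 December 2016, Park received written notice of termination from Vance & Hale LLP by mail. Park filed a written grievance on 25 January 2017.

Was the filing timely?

29 days after 22 December 2016 is January 20, 2017.
Service was by mail, adding 3 days: January 20, 2017 + 3 days = January 23, 2017.
The deadline is January 23, 2017; the filing on January 25, 2017 is after that date.

No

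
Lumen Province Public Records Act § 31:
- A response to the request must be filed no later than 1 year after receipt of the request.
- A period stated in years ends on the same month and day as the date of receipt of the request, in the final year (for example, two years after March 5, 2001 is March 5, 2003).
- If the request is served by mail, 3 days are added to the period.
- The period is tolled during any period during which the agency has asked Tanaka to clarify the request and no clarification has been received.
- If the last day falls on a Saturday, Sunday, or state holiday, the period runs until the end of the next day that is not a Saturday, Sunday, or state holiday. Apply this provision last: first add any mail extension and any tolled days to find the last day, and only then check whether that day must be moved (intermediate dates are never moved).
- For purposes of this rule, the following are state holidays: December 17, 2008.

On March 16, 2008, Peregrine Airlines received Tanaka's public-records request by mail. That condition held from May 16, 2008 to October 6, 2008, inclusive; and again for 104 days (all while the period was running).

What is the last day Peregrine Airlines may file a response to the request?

1 year after March 16, 2008 is March 16, 2009.
Service was by mail, adding 3 days: March 16, 2009 + 3 days = March 19, 2009.
From May 16, 2008 through October 6, 2008 inclusive is 144 days; tolling adds 144 days: March 19, 2009 + 144 days = August 10, 2009.
Tolling adds 104 days: August 10, 2009 + 104 days = November 22, 2009.
November 22, 2009 is Sunday. The next qualifying day is November 23, 2009.

November 23, 2009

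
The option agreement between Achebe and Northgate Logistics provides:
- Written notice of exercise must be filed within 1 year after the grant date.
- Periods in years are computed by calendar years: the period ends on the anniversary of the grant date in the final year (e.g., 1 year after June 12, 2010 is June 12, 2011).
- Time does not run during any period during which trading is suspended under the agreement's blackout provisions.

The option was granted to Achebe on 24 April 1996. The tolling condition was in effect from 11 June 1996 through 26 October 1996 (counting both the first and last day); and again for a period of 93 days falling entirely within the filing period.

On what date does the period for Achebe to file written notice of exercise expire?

1 year after 24 April 1996 is April 24, 1997.
From June 11, 1996 through October 26, 1996 inclusive is 138 days; tolling adds 138 days: April 24, 1997 + 138 days = September 9, 1997.
Tolling adds 93 days: September 9, 1997 + 93 days = December 11, 1997.

December 11, 1997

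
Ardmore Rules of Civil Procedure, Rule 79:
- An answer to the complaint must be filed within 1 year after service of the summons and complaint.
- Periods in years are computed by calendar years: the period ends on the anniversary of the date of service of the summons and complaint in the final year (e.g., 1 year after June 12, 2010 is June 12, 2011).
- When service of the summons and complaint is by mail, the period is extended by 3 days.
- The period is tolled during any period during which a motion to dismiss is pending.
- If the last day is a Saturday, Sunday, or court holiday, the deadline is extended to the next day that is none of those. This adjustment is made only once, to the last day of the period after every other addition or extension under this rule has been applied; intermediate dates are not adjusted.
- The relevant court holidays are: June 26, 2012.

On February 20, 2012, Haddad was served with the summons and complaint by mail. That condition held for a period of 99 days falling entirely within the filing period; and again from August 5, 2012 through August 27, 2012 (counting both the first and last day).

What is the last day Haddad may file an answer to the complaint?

June 25, 2013

1 year after February 20, 2012 is February 20, 2013.
Service was by mail, adding 3 days: February 20, 2013 + 3 days = February 23, 2013.
Tolling adds 99 days: February 23, 2013 + 99 days = June 2, 2013.
From August 5, 2012 through August 27, 2012 inclusive is 23 days; tolling adds 23 days: June 2, 2013 + 23 days = June 25, 2013.
June 25, 2013 is a Tuesday and not a court holiday, so no extension applies.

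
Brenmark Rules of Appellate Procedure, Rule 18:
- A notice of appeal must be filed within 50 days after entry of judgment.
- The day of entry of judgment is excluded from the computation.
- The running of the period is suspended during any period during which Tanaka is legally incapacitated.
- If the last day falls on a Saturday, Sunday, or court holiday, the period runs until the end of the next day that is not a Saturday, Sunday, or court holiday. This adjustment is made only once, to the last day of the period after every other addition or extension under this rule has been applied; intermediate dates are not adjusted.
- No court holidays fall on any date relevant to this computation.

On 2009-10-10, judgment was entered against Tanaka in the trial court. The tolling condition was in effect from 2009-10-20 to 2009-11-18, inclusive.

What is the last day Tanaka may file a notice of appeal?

50 days after 2009-10-10 is November 29, 2009.
From October 20, 2009 through November 18, 2009 inclusive is 30 days; tolling adds 30 days: November 29, 2009 + 30 days = December 29, 2009.
December 29, 2009 is a Tuesday and not a court holiday, so no extension applies.

December 29, 2009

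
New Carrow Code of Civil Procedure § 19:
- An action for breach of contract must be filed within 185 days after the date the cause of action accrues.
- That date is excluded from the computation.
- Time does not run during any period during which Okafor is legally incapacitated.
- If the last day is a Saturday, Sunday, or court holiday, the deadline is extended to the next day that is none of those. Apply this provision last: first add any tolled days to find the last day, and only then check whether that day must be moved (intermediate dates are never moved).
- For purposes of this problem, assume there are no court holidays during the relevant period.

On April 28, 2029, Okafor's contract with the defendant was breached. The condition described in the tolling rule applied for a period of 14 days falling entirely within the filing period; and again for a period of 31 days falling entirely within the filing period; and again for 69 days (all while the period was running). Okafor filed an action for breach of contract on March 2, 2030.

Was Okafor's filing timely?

No

185 days after April 28, 2029 is October 30, 2029.
Tolling adds 14 days: October 30, 2029 + 14 days = November 13, 2029.
Tolling adds 31 days: November 13, 2029 + 31 days = December 14, 2029.
Tolling adds 69 days: December 14, 2029 + 69 days = February 21, 2030.
February 21, 2030 is a Thursday and not a court holiday, so no extension applies.
The deadline is February 21, 2030; the filing on March 2, 2030 is after that date.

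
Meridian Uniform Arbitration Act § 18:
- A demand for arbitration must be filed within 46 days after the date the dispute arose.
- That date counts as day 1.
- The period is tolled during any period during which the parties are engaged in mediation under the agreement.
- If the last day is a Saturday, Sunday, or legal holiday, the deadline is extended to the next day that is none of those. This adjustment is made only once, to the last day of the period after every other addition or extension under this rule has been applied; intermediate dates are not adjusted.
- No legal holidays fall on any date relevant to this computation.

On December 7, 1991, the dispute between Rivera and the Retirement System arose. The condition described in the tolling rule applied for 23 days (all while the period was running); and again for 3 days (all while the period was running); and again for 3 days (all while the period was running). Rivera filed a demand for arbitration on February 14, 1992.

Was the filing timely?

Counting December 7, 1991 as day 1, day 46 is January 21, 1992.
Tolling adds 23 days: January 21, 1992 + 23 days = February 13, 1992.
Tolling adds 3 days: February 13, 1992 + 3 days = February 16, 1992.
Tolling adds 3 days: February 16, 1992 + 3 days = February 19, 1992.
February 19, 1992 is a Wednesday and not a legal holiday, so no extension applies.
The deadline is February 19, 1992; the filing on February 14, 1992 is on or before that date.

Yes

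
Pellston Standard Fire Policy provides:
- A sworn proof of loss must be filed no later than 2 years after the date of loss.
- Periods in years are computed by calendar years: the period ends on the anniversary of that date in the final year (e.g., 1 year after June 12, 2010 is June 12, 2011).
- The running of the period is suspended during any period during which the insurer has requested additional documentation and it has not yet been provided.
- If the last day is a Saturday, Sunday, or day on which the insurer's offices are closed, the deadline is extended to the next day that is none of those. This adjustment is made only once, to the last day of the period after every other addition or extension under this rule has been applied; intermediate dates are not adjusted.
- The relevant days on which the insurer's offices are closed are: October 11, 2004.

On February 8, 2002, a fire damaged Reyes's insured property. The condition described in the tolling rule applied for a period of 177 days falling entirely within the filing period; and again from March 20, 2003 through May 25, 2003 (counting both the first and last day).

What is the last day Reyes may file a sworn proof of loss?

2 years after February 8, 2002 is February 8, 2004.
Tolling adds 177 days: February 8, 2004 + 177 days = August 3, 2004.
From March 20, 2003 through May 25, 2003 inclusive is 67 days; tolling adds 67 days: August 3, 2004 + 67 days = October 9, 2004.
October 9, 2004 is Saturday; October 10, 2004 is Sunday; October 11, 2004 is a listed holiday. The next qualifying day is October 12, 2004.

October 12, 2004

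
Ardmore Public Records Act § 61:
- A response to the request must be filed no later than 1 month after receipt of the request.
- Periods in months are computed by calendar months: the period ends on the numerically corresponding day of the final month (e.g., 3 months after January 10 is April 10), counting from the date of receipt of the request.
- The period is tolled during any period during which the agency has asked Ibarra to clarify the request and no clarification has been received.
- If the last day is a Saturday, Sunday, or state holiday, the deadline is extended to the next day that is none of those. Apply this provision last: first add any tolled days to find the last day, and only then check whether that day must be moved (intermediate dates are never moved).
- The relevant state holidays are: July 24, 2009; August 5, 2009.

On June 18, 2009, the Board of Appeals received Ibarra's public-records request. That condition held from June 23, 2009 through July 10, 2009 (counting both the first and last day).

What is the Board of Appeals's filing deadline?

1 month after June 18, 2009 is July 18, 2009.
From June 23, 2009 through July 10, 2009 inclusive is 18 days; tolling adds 18 days: July 18, 2009 + 18 days = August 5, 2009.
August 5, 2009 is a listed holiday. The next qualifying day is August 6, 2009.

August 6, 2009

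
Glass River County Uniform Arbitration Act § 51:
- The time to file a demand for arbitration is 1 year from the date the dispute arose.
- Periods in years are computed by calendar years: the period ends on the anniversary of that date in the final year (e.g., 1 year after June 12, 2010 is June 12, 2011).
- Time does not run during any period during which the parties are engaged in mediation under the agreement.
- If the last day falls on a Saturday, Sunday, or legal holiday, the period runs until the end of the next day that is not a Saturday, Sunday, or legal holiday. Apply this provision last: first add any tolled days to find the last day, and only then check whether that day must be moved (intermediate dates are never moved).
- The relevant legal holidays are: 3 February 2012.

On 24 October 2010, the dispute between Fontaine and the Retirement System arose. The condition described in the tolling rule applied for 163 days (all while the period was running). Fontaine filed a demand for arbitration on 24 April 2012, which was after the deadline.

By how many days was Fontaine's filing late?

20 days

1 year after 24 October 2010 is October 24, 2011.
Tolling adds 163 days: October 24, 2011 + 163 days = April 4, 2012.
April 4, 2012 is a Wednesday and not a legal holiday, so no extension applies.
The deadline is April 4, 2012; from April 4, 2012 to April 24, 2012 is 20 days.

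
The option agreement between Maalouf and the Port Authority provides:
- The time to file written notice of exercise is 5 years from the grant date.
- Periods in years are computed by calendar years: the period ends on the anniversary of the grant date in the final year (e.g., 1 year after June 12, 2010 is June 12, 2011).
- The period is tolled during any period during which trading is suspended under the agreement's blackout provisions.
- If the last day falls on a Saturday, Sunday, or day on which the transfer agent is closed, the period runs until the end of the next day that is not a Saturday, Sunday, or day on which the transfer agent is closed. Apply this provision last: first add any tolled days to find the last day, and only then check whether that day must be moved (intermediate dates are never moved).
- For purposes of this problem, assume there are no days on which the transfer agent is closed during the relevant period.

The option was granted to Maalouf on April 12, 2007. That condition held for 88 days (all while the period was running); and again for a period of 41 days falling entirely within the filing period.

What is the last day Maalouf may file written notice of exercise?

5 years after April 12, 2007 is April 12, 2012.
Tolling adds 88 days: April 12, 2012 + 88 days = July 9, 2012.
Tolling adds 41 days: July 9, 2012 + 41 days = August 19, 2012.
August 19, 2012 is Sunday. The next qualifying day is August 20, 2012.

August 20, 2012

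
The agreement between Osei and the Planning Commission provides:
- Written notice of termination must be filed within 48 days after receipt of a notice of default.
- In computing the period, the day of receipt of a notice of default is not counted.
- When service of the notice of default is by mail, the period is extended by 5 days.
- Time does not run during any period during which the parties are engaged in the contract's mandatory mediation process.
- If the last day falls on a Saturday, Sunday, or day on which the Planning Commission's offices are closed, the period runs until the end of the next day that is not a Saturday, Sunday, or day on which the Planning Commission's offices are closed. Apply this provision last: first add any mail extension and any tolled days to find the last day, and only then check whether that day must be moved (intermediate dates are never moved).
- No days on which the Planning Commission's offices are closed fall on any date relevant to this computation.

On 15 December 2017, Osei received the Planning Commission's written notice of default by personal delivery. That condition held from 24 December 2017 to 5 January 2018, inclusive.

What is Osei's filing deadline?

February 14, 2018

48 days after 15 December 2017 is February 1, 2018.
Service was not by mail, so no mail extension applies.
From December 24, 2017 through January 5, 2018 inclusive is 13 days; tolling adds 13 days: February 1, 2018 + 13 days = February 14, 2018.
February 14, 2018 is a Wednesday and not a day on which the Planning Commission's offices are closed, so no extension applies.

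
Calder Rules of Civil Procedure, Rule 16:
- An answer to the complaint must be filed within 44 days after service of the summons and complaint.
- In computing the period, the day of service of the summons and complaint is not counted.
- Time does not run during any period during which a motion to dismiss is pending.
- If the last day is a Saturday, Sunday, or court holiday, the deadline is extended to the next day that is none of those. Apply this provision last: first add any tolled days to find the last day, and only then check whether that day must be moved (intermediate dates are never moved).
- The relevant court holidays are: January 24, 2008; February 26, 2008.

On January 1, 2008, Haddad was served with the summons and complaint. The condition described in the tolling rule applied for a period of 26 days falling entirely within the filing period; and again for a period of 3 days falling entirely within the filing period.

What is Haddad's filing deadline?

March 14, 2008

44 days after January 1, 2008 is February 14, 2008.
Tolling adds 26 days: February 14, 2008 + 26 days = March 11, 2008.
Tolling adds 3 days: March 11, 2008 + 3 days = March 14, 2008.
March 14, 2008 is a Friday and not a court holiday, so no extension applies.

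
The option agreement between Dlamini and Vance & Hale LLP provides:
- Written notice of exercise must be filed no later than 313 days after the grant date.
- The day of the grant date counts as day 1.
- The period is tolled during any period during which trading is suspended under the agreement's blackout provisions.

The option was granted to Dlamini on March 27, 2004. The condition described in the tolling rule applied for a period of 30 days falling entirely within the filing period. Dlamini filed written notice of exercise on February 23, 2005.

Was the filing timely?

Counting March 27, 2004 as day 1, day 313 is February 2, 2005.
Tolling adds 30 days: February 2, 2005 + 30 days = March 4, 2005.
The deadline is March 4, 2005; the filing on February 23, 2005 is on or before that date.

Yes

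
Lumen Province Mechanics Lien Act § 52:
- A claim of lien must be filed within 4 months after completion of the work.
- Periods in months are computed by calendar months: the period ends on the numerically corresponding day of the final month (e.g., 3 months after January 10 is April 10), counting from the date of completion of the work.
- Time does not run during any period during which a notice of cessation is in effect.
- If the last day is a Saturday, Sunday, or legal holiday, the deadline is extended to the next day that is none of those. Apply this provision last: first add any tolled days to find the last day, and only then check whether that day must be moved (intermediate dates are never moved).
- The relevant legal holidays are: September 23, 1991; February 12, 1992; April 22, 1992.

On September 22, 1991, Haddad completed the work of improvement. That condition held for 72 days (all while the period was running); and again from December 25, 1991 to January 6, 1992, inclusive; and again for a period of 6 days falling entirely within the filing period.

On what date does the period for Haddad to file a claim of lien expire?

April 23, 1992

4 months after September 22, 1991 is January 22, 1992.
Tolling adds 72 days: January 22, 1992 + 72 days = April 3, 1992.
From December 25, 1991 through January 6, 1992 inclusive is 13 days; tolling adds 13 days: April 3, 1992 + 13 days = April 16, 1992.
Tolling adds 6 days: April 16, 1992 + 6 days = April 22, 1992.
April 22, 1992 is a listed holiday. The next qualifying day is April 23, 1992.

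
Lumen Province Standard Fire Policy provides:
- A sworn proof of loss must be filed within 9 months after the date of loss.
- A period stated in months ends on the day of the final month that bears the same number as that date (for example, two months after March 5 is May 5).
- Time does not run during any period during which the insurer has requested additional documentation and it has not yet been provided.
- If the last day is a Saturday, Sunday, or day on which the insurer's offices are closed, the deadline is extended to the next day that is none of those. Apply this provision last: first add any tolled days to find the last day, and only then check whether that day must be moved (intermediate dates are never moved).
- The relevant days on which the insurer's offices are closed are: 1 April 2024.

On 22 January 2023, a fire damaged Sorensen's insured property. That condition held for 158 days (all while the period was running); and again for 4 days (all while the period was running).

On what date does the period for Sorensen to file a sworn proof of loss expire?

April 2, 2024

9 months after 22 January 2023 is October 22, 2023.
Tolling adds 158 days: October 22, 2023 + 158 days = March 28, 2024.
Tolling adds 4 days: March 28, 2024 + 4 days = April 1, 2024.
April 1, 2024 is a listed holiday. The next qualifying day is April 2, 2024.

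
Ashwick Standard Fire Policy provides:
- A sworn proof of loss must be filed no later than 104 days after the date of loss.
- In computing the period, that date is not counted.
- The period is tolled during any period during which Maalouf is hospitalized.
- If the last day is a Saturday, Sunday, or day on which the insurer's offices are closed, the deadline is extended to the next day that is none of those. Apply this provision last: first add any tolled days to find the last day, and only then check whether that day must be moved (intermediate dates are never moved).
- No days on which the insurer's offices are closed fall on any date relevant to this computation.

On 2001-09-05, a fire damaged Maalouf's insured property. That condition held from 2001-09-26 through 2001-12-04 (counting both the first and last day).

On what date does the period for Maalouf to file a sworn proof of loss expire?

104 days after 2001-09-05 is December 18, 2001.
From September 26, 2001 through December 4, 2001 inclusive is 70 days; tolling adds 70 days: December 18, 2001 + 70 days = February 26, 2002.
February 26, 2002 is a Tuesday and not a day on which the insurer's offices are closed, so no extension applies.

February 26, 2002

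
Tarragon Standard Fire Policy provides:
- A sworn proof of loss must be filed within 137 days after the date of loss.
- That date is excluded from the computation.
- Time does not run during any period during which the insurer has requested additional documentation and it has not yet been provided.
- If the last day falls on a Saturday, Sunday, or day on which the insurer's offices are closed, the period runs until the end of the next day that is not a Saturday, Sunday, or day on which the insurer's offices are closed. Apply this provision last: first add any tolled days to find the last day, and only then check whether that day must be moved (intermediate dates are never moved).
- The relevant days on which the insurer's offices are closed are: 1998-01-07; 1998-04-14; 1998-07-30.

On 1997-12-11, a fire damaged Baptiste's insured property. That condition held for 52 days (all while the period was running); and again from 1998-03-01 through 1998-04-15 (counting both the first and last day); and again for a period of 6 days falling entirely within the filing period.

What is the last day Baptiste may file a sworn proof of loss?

137 days after 1997-12-11 is April 27, 1998.
Tolling adds 52 days: April 27, 1998 + 52 days = June 18, 1998.
From March 1, 1998 through April 15, 1998 inclusive is 46 days; tolling adds 46 days: June 18, 1998 + 46 days = August 3, 1998.
Tolling adds 6 days: August 3, 1998 + 6 days = August 9, 1998.
August 9, 1998 is Sunday. The next qualifying day is August 10, 1998.

August 10, 1998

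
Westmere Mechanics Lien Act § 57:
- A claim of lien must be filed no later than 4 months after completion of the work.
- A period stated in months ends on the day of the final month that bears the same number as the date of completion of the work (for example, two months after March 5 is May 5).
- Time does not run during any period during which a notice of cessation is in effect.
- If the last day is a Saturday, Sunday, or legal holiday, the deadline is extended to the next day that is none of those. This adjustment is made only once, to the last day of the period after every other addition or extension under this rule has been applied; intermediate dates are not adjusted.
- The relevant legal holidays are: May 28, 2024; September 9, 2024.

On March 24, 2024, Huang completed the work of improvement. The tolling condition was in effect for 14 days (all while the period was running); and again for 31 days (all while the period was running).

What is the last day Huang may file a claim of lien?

September 10, 2024

4 months after March 24, 2024 is July 24, 2024.
Tolling adds 14 days: July 24, 2024 + 14 days = August 7, 2024.
Tolling adds 31 days: August 7, 2024 + 31 days = September 7, 2024.
September 7, 2024 is Saturday; September 8, 2024 is Sunday; September 9, 2024 is a listed holiday. The next qualifying day is September 10, 2024.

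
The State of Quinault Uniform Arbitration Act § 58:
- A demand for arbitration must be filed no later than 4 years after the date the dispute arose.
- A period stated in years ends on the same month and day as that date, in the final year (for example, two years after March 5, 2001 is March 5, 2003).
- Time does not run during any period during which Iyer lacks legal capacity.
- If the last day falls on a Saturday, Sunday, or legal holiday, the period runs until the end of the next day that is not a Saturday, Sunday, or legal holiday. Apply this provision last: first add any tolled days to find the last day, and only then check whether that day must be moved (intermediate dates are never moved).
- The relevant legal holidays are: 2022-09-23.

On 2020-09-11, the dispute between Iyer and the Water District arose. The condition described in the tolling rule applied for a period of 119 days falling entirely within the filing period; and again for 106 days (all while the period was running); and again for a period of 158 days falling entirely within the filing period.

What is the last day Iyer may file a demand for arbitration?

4 years after 2020-09-11 is September 11, 2024.
Tolling adds 119 days: September 11, 2024 + 119 days = January 8, 2025.
Tolling adds 106 days: January 8, 2025 + 106 days = April 24, 2025.
Tolling adds 158 days: April 24, 2025 + 158 days = September 29, 2025.
September 29, 2025 is a Monday and not a legal holiday, so no extension applies.

September 29, 2025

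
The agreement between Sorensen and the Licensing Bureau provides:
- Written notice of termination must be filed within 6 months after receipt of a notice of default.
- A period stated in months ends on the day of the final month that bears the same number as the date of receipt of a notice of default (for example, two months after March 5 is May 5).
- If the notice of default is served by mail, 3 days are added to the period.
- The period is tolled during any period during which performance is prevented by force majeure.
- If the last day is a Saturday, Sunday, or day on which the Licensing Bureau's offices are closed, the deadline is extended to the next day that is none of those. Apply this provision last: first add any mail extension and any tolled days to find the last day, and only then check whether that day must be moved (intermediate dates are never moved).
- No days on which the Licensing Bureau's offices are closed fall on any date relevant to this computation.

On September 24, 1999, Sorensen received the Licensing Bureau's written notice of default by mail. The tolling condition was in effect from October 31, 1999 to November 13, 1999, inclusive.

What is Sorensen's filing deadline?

April 10, 2000

6 months after September 24, 1999 is March 24, 2000.
Service was by mail, adding 3 days: March 24, 2000 + 3 days = March 27, 2000.
From October 31, 1999 through November 13, 1999 inclusive is 14 days; tolling adds 14 days: March 27, 2000 + 14 days = April 10, 2000.
April 10, 2000 is a Monday and not a day on which the Licensing Bureau's offices are closed, so no extension applies.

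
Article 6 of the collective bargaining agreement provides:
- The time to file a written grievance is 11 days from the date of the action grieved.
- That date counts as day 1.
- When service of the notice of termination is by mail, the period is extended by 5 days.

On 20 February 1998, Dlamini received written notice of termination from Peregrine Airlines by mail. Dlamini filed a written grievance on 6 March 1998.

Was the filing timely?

Counting 20 February 1998 as day 1, day 11 is March 2, 1998.
Service was by mail, adding 5 days: March 2, 1998 + 5 days = March 7, 1998.
The deadline is March 7, 1998; the filing on March 6, 1998 is on or before that date.

Yes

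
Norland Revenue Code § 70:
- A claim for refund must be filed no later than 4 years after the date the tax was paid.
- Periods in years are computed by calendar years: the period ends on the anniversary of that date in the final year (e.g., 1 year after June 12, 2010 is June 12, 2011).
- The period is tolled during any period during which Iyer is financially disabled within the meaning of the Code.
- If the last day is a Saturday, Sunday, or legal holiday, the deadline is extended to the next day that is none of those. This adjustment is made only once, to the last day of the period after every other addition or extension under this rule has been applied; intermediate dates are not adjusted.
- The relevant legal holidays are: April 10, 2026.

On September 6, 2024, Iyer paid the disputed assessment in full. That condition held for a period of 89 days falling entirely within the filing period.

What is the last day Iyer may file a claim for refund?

December 4, 2028

4 years after September 6, 2024 is September 6, 2028.
Tolling adds 89 days: September 6, 2028 + 89 days = December 4, 2028.
December 4, 2028 is a Monday and not a legal holiday, so no extension applies.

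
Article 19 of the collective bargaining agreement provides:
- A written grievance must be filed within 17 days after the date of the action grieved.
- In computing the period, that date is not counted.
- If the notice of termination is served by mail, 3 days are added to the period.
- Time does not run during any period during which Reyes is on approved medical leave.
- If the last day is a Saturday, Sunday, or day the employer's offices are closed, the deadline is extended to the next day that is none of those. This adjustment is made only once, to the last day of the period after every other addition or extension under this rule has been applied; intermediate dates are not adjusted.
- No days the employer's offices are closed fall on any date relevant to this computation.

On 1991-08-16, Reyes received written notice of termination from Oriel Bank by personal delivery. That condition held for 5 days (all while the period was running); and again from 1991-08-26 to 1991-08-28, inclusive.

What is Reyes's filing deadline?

17 days after 1991-08-16 is September 2, 1991.
Service was not by mail, so no mail extension applies.
Tolling adds 5 days: September 2, 1991 + 5 days = September 7, 1991.
From August 26, 1991 through August 28, 1991 inclusive is 3 days; tolling adds 3 days: September 7, 1991 + 3 days = September 10, 1991.
September 10, 1991 is a Tuesday and not a day the employer's offices are closed, so no extension applies.

September 10, 1991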